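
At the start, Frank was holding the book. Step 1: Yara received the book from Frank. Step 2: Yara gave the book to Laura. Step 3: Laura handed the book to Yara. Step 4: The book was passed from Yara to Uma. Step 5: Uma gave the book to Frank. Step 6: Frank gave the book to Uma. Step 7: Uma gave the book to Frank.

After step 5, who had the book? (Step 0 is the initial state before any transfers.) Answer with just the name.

Tracking the book holder through step 5:
After step 0 (start): Frank
After step 1: Yara
After step 2: Laura
After step 3: Yara
After step 4: Uma
After step 5: Frank

At step 5, the holder is Frank.

Answer: Frank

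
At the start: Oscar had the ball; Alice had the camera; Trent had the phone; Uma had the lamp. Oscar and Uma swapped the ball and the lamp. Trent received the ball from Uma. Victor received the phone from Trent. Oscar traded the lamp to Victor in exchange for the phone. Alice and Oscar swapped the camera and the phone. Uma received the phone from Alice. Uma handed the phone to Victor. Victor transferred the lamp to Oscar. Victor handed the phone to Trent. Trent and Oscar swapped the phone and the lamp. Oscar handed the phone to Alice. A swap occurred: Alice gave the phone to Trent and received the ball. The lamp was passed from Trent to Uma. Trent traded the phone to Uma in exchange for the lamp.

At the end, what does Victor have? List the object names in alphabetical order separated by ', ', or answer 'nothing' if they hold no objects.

Answer: nothing

Derivation:
Tracking all object holders:
Start: ball:Oscar, camera:Alice, phone:Trent, lamp:Uma
Event 1 (swap ball<->lamp: now ball:Uma, lamp:Oscar). State: ball:Uma, camera:Alice, phone:Trent, lamp:Oscar
Event 2 (give ball: Uma -> Trent). State: ball:Trent, camera:Alice, phone:Trent, lamp:Oscar
Event 3 (give phone: Trent -> Victor). State: ball:Trent, camera:Alice, phone:Victor, lamp:Oscar
Event 4 (swap lamp<->phone: now lamp:Victor, phone:Oscar). State: ball:Trent, camera:Alice, phone:Oscar, lamp:Victor
Event 5 (swap camera<->phone: now camera:Oscar, phone:Alice). State: ball:Trent, camera:Oscar, phone:Alice, lamp:Victor
Event 6 (give phone: Alice -> Uma). State: ball:Trent, camera:Oscar, phone:Uma, lamp:Victor
Event 7 (give phone: Uma -> Victor). State: ball:Trent, camera:Oscar, phone:Victor, lamp:Victor
Event 8 (give lamp: Victor -> Oscar). State: ball:Trent, camera:Oscar, phone:Victor, lamp:Oscar
Event 9 (give phone: Victor -> Trent). State: ball:Trent, camera:Oscar, phone:Trent, lamp:Oscar
Event 10 (swap phone<->lamp: now phone:Oscar, lamp:Trent). State: ball:Trent, camera:Oscar, phone:Oscar, lamp:Trent
Event 11 (give phone: Oscar -> Alice). State: ball:Trent, camera:Oscar, phone:Alice, lamp:Trent
Event 12 (swap phone<->ball: now phone:Trent, ball:Alice). State: ball:Alice, camera:Oscar, phone:Trent, lamp:Trent
Event 13 (give lamp: Trent -> Uma). State: ball:Alice, camera:Oscar, phone:Trent, lamp:Uma
Event 14 (swap phone<->lamp: now phone:Uma, lamp:Trent). State: ball:Alice, camera:Oscar, phone:Uma, lamp:Trent

Final state: ball:Alice, camera:Oscar, phone:Uma, lamp:Trent
Victor holds: (nothing).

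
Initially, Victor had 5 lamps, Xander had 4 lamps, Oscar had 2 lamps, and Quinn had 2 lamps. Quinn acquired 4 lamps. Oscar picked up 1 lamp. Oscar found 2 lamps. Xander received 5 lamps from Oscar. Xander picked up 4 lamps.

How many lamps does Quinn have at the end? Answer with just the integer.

Tracking counts step by step:
Start: Victor=5, Xander=4, Oscar=2, Quinn=2
Event 1 (Quinn +4): Quinn: 2 -> 6. State: Victor=5, Xander=4, Oscar=2, Quinn=6
Event 2 (Oscar +1): Oscar: 2 -> 3. State: Victor=5, Xander=4, Oscar=3, Quinn=6
Event 3 (Oscar +2): Oscar: 3 -> 5. State: Victor=5, Xander=4, Oscar=5, Quinn=6
Event 4 (Oscar -> Xander, 5): Oscar: 5 -> 0, Xander: 4 -> 9. State: Victor=5, Xander=9, Oscar=0, Quinn=6
Event 5 (Xander +4): Xander: 9 -> 13. State: Victor=5, Xander=13, Oscar=0, Quinn=6

Quinn's final count: 6

Answer: 6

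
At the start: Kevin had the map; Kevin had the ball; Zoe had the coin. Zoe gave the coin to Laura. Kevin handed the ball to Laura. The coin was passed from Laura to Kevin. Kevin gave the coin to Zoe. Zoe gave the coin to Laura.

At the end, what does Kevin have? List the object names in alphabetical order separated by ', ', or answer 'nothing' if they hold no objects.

Tracking all object holders:
Start: map:Kevin, ball:Kevin, coin:Zoe
Event 1 (give coin: Zoe -> Laura). State: map:Kevin, ball:Kevin, coin:Laura
Event 2 (give ball: Kevin -> Laura). State: map:Kevin, ball:Laura, coin:Laura
Event 3 (give coin: Laura -> Kevin). State: map:Kevin, ball:Laura, coin:Kevin
Event 4 (give coin: Kevin -> Zoe). State: map:Kevin, ball:Laura, coin:Zoe
Event 5 (give coin: Zoe -> Laura). State: map:Kevin, ball:Laura, coin:Laura

Final state: map:Kevin, ball:Laura, coin:Laura
Kevin holds: map.

Answer: map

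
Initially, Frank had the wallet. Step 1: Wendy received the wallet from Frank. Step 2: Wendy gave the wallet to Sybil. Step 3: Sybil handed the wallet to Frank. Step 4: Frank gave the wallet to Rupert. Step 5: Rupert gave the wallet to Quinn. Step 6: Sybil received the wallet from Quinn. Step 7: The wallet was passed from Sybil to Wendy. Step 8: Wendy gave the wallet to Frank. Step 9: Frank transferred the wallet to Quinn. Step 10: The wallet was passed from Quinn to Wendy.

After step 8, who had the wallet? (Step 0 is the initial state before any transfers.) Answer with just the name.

Tracking the wallet holder through step 8:
After step 0 (start): Frank
After step 1: Wendy
After step 2: Sybil
After step 3: Frank
After step 4: Rupert
After step 5: Quinn
After step 6: Sybil
After step 7: Wendy
After step 8: Frank

At step 8, the holder is Frank.

Answer: Frank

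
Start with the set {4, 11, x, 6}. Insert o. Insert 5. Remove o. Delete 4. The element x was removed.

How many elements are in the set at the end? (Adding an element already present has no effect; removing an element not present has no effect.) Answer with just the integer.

Tracking the set through each operation:
Start: {11, 4, 6, x}
Event 1 (add o): added. Set: {11, 4, 6, o, x}
Event 2 (add 5): added. Set: {11, 4, 5, 6, o, x}
Event 3 (remove o): removed. Set: {11, 4, 5, 6, x}
Event 4 (remove 4): removed. Set: {11, 5, 6, x}
Event 5 (remove x): removed. Set: {11, 5, 6}

Final set: {11, 5, 6} (size 3)

Answer: 3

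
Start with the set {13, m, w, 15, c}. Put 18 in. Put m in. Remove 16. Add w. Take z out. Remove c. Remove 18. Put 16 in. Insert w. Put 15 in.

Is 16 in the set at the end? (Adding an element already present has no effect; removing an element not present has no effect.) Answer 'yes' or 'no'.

Answer: yes

Derivation:
Tracking the set through each operation:
Start: {13, 15, c, m, w}
Event 1 (add 18): added. Set: {13, 15, 18, c, m, w}
Event 2 (add m): already present, no change. Set: {13, 15, 18, c, m, w}
Event 3 (remove 16): not present, no change. Set: {13, 15, 18, c, m, w}
Event 4 (add w): already present, no change. Set: {13, 15, 18, c, m, w}
Event 5 (remove z): not present, no change. Set: {13, 15, 18, c, m, w}
Event 6 (remove c): removed. Set: {13, 15, 18, m, w}
Event 7 (remove 18): removed. Set: {13, 15, m, w}
Event 8 (add 16): added. Set: {13, 15, 16, m, w}
Event 9 (add w): already present, no change. Set: {13, 15, 16, m, w}
Event 10 (add 15): already present, no change. Set: {13, 15, 16, m, w}

Final set: {13, 15, 16, m, w} (size 5)
16 is in the final set.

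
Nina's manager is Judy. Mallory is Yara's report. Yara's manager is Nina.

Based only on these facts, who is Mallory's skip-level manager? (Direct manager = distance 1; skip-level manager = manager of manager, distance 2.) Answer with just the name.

Answer: Nina

Derivation:
Reconstructing the manager chain from the given facts:
  Judy -> Nina -> Yara -> Mallory
(each arrow means 'manager of the next')
Positions in the chain (0 = top):
  position of Judy: 0
  position of Nina: 1
  position of Yara: 2
  position of Mallory: 3

Mallory is at position 3; the skip-level manager is 2 steps up the chain, i.e. position 1: Nina.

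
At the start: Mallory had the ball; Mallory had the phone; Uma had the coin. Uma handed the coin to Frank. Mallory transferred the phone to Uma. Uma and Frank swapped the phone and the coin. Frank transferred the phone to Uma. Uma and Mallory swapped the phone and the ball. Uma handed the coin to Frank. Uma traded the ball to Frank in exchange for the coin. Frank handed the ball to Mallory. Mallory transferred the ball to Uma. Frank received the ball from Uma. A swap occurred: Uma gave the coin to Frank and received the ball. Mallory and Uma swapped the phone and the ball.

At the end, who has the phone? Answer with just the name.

Tracking all object holders:
Start: ball:Mallory, phone:Mallory, coin:Uma
Event 1 (give coin: Uma -> Frank). State: ball:Mallory, phone:Mallory, coin:Frank
Event 2 (give phone: Mallory -> Uma). State: ball:Mallory, phone:Uma, coin:Frank
Event 3 (swap phone<->coin: now phone:Frank, coin:Uma). State: ball:Mallory, phone:Frank, coin:Uma
Event 4 (give phone: Frank -> Uma). State: ball:Mallory, phone:Uma, coin:Uma
Event 5 (swap phone<->ball: now phone:Mallory, ball:Uma). State: ball:Uma, phone:Mallory, coin:Uma
Event 6 (give coin: Uma -> Frank). State: ball:Uma, phone:Mallory, coin:Frank
Event 7 (swap ball<->coin: now ball:Frank, coin:Uma). State: ball:Frank, phone:Mallory, coin:Uma
Event 8 (give ball: Frank -> Mallory). State: ball:Mallory, phone:Mallory, coin:Uma
Event 9 (give ball: Mallory -> Uma). State: ball:Uma, phone:Mallory, coin:Uma
Event 10 (give ball: Uma -> Frank). State: ball:Frank, phone:Mallory, coin:Uma
Event 11 (swap coin<->ball: now coin:Frank, ball:Uma). State: ball:Uma, phone:Mallory, coin:Frank
Event 12 (swap phone<->ball: now phone:Uma, ball:Mallory). State: ball:Mallory, phone:Uma, coin:Frank

Final state: ball:Mallory, phone:Uma, coin:Frank
The phone is held by Uma.

Answer: Uma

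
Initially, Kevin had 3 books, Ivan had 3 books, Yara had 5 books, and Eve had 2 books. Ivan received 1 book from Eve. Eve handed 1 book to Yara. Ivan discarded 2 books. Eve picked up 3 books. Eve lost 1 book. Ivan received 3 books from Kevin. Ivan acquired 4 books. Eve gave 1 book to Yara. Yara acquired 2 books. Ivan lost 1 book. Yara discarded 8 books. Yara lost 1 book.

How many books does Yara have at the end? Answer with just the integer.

Tracking counts step by step:
Start: Kevin=3, Ivan=3, Yara=5, Eve=2
Event 1 (Eve -> Ivan, 1): Eve: 2 -> 1, Ivan: 3 -> 4. State: Kevin=3, Ivan=4, Yara=5, Eve=1
Event 2 (Eve -> Yara, 1): Eve: 1 -> 0, Yara: 5 -> 6. State: Kevin=3, Ivan=4, Yara=6, Eve=0
Event 3 (Ivan -2): Ivan: 4 -> 2. State: Kevin=3, Ivan=2, Yara=6, Eve=0
Event 4 (Eve +3): Eve: 0 -> 3. State: Kevin=3, Ivan=2, Yara=6, Eve=3
Event 5 (Eve -1): Eve: 3 -> 2. State: Kevin=3, Ivan=2, Yara=6, Eve=2
Event 6 (Kevin -> Ivan, 3): Kevin: 3 -> 0, Ivan: 2 -> 5. State: Kevin=0, Ivan=5, Yara=6, Eve=2
Event 7 (Ivan +4): Ivan: 5 -> 9. State: Kevin=0, Ivan=9, Yara=6, Eve=2
Event 8 (Eve -> Yara, 1): Eve: 2 -> 1, Yara: 6 -> 7. State: Kevin=0, Ivan=9, Yara=7, Eve=1
Event 9 (Yara +2): Yara: 7 -> 9. State: Kevin=0, Ivan=9, Yara=9, Eve=1
Event 10 (Ivan -1): Ivan: 9 -> 8. State: Kevin=0, Ivan=8, Yara=9, Eve=1
Event 11 (Yara -8): Yara: 9 -> 1. State: Kevin=0, Ivan=8, Yara=1, Eve=1
Event 12 (Yara -1): Yara: 1 -> 0. State: Kevin=0, Ivan=8, Yara=0, Eve=1

Yara's final count: 0

Answer: 0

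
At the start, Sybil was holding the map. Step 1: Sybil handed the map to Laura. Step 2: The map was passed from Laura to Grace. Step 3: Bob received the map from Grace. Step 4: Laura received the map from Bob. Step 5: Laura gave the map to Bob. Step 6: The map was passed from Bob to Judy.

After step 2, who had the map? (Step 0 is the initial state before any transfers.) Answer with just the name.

Answer: Grace

Derivation:
Tracking the map holder through step 2:
After step 0 (start): Sybil
After step 1: Laura
After step 2: Grace

At step 2, the holder is Grace.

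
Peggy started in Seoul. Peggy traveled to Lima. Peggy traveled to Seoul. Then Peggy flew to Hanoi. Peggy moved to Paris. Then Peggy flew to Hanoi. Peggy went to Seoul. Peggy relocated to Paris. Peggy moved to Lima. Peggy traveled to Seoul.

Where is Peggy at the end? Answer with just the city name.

Answer: Seoul

Derivation:
Tracking Peggy's location:
Start: Peggy is in Seoul.
After move 1: Seoul -> Lima. Peggy is in Lima.
After move 2: Lima -> Seoul. Peggy is in Seoul.
After move 3: Seoul -> Hanoi. Peggy is in Hanoi.
After move 4: Hanoi -> Paris. Peggy is in Paris.
After move 5: Paris -> Hanoi. Peggy is in Hanoi.
After move 6: Hanoi -> Seoul. Peggy is in Seoul.
After move 7: Seoul -> Paris. Peggy is in Paris.
After move 8: Paris -> Lima. Peggy is in Lima.
After move 9: Lima -> Seoul. Peggy is in Seoul.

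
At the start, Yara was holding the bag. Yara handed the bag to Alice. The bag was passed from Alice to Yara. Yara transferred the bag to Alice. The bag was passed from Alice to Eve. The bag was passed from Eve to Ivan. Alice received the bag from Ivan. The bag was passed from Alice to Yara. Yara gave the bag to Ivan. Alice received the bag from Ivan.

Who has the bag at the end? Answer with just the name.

Answer: Alice

Derivation:
Tracking the bag through each event:
Start: Yara has the bag.
After event 1: Alice has the bag.
After event 2: Yara has the bag.
After event 3: Alice has the bag.
After event 4: Eve has the bag.
After event 5: Ivan has the bag.
After event 6: Alice has the bag.
After event 7: Yara has the bag.
After event 8: Ivan has the bag.
After event 9: Alice has the bag.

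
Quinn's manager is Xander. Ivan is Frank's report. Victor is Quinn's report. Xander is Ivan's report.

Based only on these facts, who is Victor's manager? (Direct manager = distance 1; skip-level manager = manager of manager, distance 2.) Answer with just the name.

Reconstructing the manager chain from the given facts:
  Frank -> Ivan -> Xander -> Quinn -> Victor
(each arrow means 'manager of the next')
Positions in the chain (0 = top):
  position of Frank: 0
  position of Ivan: 1
  position of Xander: 2
  position of Quinn: 3
  position of Victor: 4

Victor is at position 4; the manager is 1 step up the chain, i.e. position 3: Quinn.

Answer: Quinn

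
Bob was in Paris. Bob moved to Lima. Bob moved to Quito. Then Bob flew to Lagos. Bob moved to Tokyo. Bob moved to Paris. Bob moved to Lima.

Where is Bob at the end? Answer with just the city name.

Answer: Lima

Derivation:
Tracking Bob's location:
Start: Bob is in Paris.
After move 1: Paris -> Lima. Bob is in Lima.
After move 2: Lima -> Quito. Bob is in Quito.
After move 3: Quito -> Lagos. Bob is in Lagos.
After move 4: Lagos -> Tokyo. Bob is in Tokyo.
After move 5: Tokyo -> Paris. Bob is in Paris.
After move 6: Paris -> Lima. Bob is in Lima.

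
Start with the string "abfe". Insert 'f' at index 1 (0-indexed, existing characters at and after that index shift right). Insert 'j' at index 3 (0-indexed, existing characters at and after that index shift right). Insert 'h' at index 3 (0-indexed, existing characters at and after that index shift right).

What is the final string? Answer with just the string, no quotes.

Answer: afbhjfe

Derivation:
Applying each edit step by step:
Start: "abfe"
Op 1 (insert 'f' at idx 1): "abfe" -> "afbfe"
Op 2 (insert 'j' at idx 3): "afbfe" -> "afbjfe"
Op 3 (insert 'h' at idx 3): "afbjfe" -> "afbhjfe"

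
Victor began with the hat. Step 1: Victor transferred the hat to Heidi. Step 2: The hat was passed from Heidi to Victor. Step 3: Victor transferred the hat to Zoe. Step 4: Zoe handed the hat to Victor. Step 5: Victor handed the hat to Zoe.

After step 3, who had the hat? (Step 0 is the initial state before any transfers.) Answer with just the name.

Answer: Zoe

Derivation:
Tracking the hat holder through step 3:
After step 0 (start): Victor
After step 1: Heidi
After step 2: Victor
After step 3: Zoe

At step 3, the holder is Zoe.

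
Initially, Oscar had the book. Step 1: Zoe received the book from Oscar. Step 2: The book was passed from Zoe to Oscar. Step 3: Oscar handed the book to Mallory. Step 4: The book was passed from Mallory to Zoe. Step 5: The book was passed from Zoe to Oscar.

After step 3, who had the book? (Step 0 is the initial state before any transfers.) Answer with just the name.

Answer: Mallory

Derivation:
Tracking the book holder through step 3:
After step 0 (start): Oscar
After step 1: Zoe
After step 2: Oscar
After step 3: Mallory

At step 3, the holder is Mallory.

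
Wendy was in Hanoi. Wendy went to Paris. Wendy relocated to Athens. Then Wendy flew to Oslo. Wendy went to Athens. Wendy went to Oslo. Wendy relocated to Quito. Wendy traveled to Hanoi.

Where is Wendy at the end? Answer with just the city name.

Tracking Wendy's location:
Start: Wendy is in Hanoi.
After move 1: Hanoi -> Paris. Wendy is in Paris.
After move 2: Paris -> Athens. Wendy is in Athens.
After move 3: Athens -> Oslo. Wendy is in Oslo.
After move 4: Oslo -> Athens. Wendy is in Athens.
After move 5: Athens -> Oslo. Wendy is in Oslo.
After move 6: Oslo -> Quito. Wendy is in Quito.
After move 7: Quito -> Hanoi. Wendy is in Hanoi.

Answer: Hanoi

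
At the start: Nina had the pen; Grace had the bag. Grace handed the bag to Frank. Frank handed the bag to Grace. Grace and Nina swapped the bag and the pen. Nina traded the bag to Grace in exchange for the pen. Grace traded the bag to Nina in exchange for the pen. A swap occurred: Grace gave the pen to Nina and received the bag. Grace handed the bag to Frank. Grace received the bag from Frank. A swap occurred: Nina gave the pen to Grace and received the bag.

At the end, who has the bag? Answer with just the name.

Answer: Nina

Derivation:
Tracking all object holders:
Start: pen:Nina, bag:Grace
Event 1 (give bag: Grace -> Frank). State: pen:Nina, bag:Frank
Event 2 (give bag: Frank -> Grace). State: pen:Nina, bag:Grace
Event 3 (swap bag<->pen: now bag:Nina, pen:Grace). State: pen:Grace, bag:Nina
Event 4 (swap bag<->pen: now bag:Grace, pen:Nina). State: pen:Nina, bag:Grace
Event 5 (swap bag<->pen: now bag:Nina, pen:Grace). State: pen:Grace, bag:Nina
Event 6 (swap pen<->bag: now pen:Nina, bag:Grace). State: pen:Nina, bag:Grace
Event 7 (give bag: Grace -> Frank). State: pen:Nina, bag:Frank
Event 8 (give bag: Frank -> Grace). State: pen:Nina, bag:Grace
Event 9 (swap pen<->bag: now pen:Grace, bag:Nina). State: pen:Grace, bag:Nina

Final state: pen:Grace, bag:Nina
The bag is held by Nina.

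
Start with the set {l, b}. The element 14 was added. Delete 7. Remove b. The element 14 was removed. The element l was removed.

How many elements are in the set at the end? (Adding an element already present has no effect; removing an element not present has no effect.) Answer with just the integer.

Answer: 0

Derivation:
Tracking the set through each operation:
Start: {b, l}
Event 1 (add 14): added. Set: {14, b, l}
Event 2 (remove 7): not present, no change. Set: {14, b, l}
Event 3 (remove b): removed. Set: {14, l}
Event 4 (remove 14): removed. Set: {l}
Event 5 (remove l): removed. Set: {}

Final set: {} (size 0)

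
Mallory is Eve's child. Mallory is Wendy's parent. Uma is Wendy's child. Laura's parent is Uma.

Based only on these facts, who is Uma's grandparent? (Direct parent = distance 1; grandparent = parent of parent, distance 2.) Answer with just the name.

Reconstructing the parent chain from the given facts:
  Eve -> Mallory -> Wendy -> Uma -> Laura
(each arrow means 'parent of the next')
Positions in the chain (0 = top):
  position of Eve: 0
  position of Mallory: 1
  position of Wendy: 2
  position of Uma: 3
  position of Laura: 4

Uma is at position 3; the grandparent is 2 steps up the chain, i.e. position 1: Mallory.

Answer: Mallory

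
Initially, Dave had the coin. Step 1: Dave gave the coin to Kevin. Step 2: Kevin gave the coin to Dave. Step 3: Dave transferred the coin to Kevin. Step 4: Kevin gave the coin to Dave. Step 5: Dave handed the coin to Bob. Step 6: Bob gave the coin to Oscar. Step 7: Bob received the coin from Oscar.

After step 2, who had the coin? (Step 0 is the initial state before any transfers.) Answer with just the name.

Answer: Dave

Derivation:
Tracking the coin holder through step 2:
After step 0 (start): Dave
After step 1: Kevin
After step 2: Dave

At step 2, the holder is Dave.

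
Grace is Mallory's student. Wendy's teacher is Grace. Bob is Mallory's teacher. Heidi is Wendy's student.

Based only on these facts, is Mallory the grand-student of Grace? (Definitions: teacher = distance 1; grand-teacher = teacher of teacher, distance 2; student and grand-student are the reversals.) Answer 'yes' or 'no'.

Answer: no

Derivation:
Reconstructing the teacher chain from the given facts:
  Bob -> Mallory -> Grace -> Wendy -> Heidi
(each arrow means 'teacher of the next')
Positions in the chain (0 = top):
  position of Bob: 0
  position of Mallory: 1
  position of Grace: 2
  position of Wendy: 3
  position of Heidi: 4

Mallory is at position 1, Grace is at position 2; signed distance (j - i) = 1.
'grand-student' requires j - i = -2. Actual distance is 1, so the relation does NOT hold.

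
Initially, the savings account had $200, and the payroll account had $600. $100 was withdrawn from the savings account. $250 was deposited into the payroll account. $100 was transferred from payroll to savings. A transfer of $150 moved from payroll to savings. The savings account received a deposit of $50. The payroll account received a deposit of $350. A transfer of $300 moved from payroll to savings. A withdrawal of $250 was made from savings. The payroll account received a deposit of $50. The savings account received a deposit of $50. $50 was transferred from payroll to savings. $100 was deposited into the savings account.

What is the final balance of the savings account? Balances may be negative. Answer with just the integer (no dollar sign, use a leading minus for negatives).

Tracking account balances step by step:
Start: savings=200, payroll=600
Event 1 (withdraw 100 from savings): savings: 200 - 100 = 100. Balances: savings=100, payroll=600
Event 2 (deposit 250 to payroll): payroll: 600 + 250 = 850. Balances: savings=100, payroll=850
Event 3 (transfer 100 payroll -> savings): payroll: 850 - 100 = 750, savings: 100 + 100 = 200. Balances: savings=200, payroll=750
Event 4 (transfer 150 payroll -> savings): payroll: 750 - 150 = 600, savings: 200 + 150 = 350. Balances: savings=350, payroll=600
Event 5 (deposit 50 to savings): savings: 350 + 50 = 400. Balances: savings=400, payroll=600
Event 6 (deposit 350 to payroll): payroll: 600 + 350 = 950. Balances: savings=400, payroll=950
Event 7 (transfer 300 payroll -> savings): payroll: 950 - 300 = 650, savings: 400 + 300 = 700. Balances: savings=700, payroll=650
Event 8 (withdraw 250 from savings): savings: 700 - 250 = 450. Balances: savings=450, payroll=650
Event 9 (deposit 50 to payroll): payroll: 650 + 50 = 700. Balances: savings=450, payroll=700
Event 10 (deposit 50 to savings): savings: 450 + 50 = 500. Balances: savings=500, payroll=700
Event 11 (transfer 50 payroll -> savings): payroll: 700 - 50 = 650, savings: 500 + 50 = 550. Balances: savings=550, payroll=650
Event 12 (deposit 100 to savings): savings: 550 + 100 = 650. Balances: savings=650, payroll=650

Final balance of savings: 650

Answer: 650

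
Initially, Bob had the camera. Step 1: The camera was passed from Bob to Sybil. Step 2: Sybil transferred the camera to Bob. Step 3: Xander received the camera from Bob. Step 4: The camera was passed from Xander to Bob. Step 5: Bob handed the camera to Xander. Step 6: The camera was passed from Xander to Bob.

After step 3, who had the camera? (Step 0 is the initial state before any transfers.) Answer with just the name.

Answer: Xander

Derivation:
Tracking the camera holder through step 3:
After step 0 (start): Bob
After step 1: Sybil
After step 2: Bob
After step 3: Xander

At step 3, the holder is Xander.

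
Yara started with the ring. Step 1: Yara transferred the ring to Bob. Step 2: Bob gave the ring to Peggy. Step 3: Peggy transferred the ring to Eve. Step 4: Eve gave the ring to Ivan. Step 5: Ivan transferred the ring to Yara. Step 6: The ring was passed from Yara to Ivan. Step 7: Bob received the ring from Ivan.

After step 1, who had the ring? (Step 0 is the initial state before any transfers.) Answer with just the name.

Answer: Bob

Derivation:
Tracking the ring holder through step 1:
After step 0 (start): Yara
After step 1: Bob

At step 1, the holder is Bob.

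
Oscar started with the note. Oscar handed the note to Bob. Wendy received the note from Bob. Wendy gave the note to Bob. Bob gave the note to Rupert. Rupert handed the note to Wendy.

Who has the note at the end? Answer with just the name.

Tracking the note through each event:
Start: Oscar has the note.
After event 1: Bob has the note.
After event 2: Wendy has the note.
After event 3: Bob has the note.
After event 4: Rupert has the note.
After event 5: Wendy has the note.

Answer: Wendy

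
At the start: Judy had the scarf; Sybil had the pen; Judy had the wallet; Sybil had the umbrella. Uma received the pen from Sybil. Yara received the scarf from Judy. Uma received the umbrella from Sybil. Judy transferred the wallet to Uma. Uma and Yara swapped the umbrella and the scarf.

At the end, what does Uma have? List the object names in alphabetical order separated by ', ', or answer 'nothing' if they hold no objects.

Answer: pen, scarf, wallet

Derivation:
Tracking all object holders:
Start: scarf:Judy, pen:Sybil, wallet:Judy, umbrella:Sybil
Event 1 (give pen: Sybil -> Uma). State: scarf:Judy, pen:Uma, wallet:Judy, umbrella:Sybil
Event 2 (give scarf: Judy -> Yara). State: scarf:Yara, pen:Uma, wallet:Judy, umbrella:Sybil
Event 3 (give umbrella: Sybil -> Uma). State: scarf:Yara, pen:Uma, wallet:Judy, umbrella:Uma
Event 4 (give wallet: Judy -> Uma). State: scarf:Yara, pen:Uma, wallet:Uma, umbrella:Uma
Event 5 (swap umbrella<->scarf: now umbrella:Yara, scarf:Uma). State: scarf:Uma, pen:Uma, wallet:Uma, umbrella:Yara

Final state: scarf:Uma, pen:Uma, wallet:Uma, umbrella:Yara
Uma holds: pen, scarf, wallet.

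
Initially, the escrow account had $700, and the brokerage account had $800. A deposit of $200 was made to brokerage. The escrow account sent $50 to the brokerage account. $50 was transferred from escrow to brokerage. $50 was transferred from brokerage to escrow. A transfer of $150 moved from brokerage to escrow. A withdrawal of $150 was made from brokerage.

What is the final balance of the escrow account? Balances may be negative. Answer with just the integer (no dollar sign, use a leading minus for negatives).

Tracking account balances step by step:
Start: escrow=700, brokerage=800
Event 1 (deposit 200 to brokerage): brokerage: 800 + 200 = 1000. Balances: escrow=700, brokerage=1000
Event 2 (transfer 50 escrow -> brokerage): escrow: 700 - 50 = 650, brokerage: 1000 + 50 = 1050. Balances: escrow=650, brokerage=1050
Event 3 (transfer 50 escrow -> brokerage): escrow: 650 - 50 = 600, brokerage: 1050 + 50 = 1100. Balances: escrow=600, brokerage=1100
Event 4 (transfer 50 brokerage -> escrow): brokerage: 1100 - 50 = 1050, escrow: 600 + 50 = 650. Balances: escrow=650, brokerage=1050
Event 5 (transfer 150 brokerage -> escrow): brokerage: 1050 - 150 = 900, escrow: 650 + 150 = 800. Balances: escrow=800, brokerage=900
Event 6 (withdraw 150 from brokerage): brokerage: 900 - 150 = 750. Balances: escrow=800, brokerage=750

Final balance of escrow: 800

Answer: 800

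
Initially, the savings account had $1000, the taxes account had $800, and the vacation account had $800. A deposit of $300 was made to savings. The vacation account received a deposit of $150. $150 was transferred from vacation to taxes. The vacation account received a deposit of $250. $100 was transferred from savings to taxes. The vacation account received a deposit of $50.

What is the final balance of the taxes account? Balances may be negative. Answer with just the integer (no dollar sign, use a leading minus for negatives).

Answer: 1050

Derivation:
Tracking account balances step by step:
Start: savings=1000, taxes=800, vacation=800
Event 1 (deposit 300 to savings): savings: 1000 + 300 = 1300. Balances: savings=1300, taxes=800, vacation=800
Event 2 (deposit 150 to vacation): vacation: 800 + 150 = 950. Balances: savings=1300, taxes=800, vacation=950
Event 3 (transfer 150 vacation -> taxes): vacation: 950 - 150 = 800, taxes: 800 + 150 = 950. Balances: savings=1300, taxes=950, vacation=800
Event 4 (deposit 250 to vacation): vacation: 800 + 250 = 1050. Balances: savings=1300, taxes=950, vacation=1050
Event 5 (transfer 100 savings -> taxes): savings: 1300 - 100 = 1200, taxes: 950 + 100 = 1050. Balances: savings=1200, taxes=1050, vacation=1050
Event 6 (deposit 50 to vacation): vacation: 1050 + 50 = 1100. Balances: savings=1200, taxes=1050, vacation=1100

Final balance of taxes: 1050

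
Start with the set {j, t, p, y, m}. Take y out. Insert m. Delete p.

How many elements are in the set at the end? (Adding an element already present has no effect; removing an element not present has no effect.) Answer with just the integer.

Tracking the set through each operation:
Start: {j, m, p, t, y}
Event 1 (remove y): removed. Set: {j, m, p, t}
Event 2 (add m): already present, no change. Set: {j, m, p, t}
Event 3 (remove p): removed. Set: {j, m, t}

Final set: {j, m, t} (size 3)

Answer: 3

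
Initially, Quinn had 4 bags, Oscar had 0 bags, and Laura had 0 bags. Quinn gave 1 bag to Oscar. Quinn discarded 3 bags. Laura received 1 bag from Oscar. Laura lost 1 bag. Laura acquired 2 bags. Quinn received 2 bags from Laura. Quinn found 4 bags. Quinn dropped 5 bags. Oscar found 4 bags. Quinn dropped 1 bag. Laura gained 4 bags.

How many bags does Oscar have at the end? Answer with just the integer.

Tracking counts step by step:
Start: Quinn=4, Oscar=0, Laura=0
Event 1 (Quinn -> Oscar, 1): Quinn: 4 -> 3, Oscar: 0 -> 1. State: Quinn=3, Oscar=1, Laura=0
Event 2 (Quinn -3): Quinn: 3 -> 0. State: Quinn=0, Oscar=1, Laura=0
Event 3 (Oscar -> Laura, 1): Oscar: 1 -> 0, Laura: 0 -> 1. State: Quinn=0, Oscar=0, Laura=1
Event 4 (Laura -1): Laura: 1 -> 0. State: Quinn=0, Oscar=0, Laura=0
Event 5 (Laura +2): Laura: 0 -> 2. State: Quinn=0, Oscar=0, Laura=2
Event 6 (Laura -> Quinn, 2): Laura: 2 -> 0, Quinn: 0 -> 2. State: Quinn=2, Oscar=0, Laura=0
Event 7 (Quinn +4): Quinn: 2 -> 6. State: Quinn=6, Oscar=0, Laura=0
Event 8 (Quinn -5): Quinn: 6 -> 1. State: Quinn=1, Oscar=0, Laura=0
Event 9 (Oscar +4): Oscar: 0 -> 4. State: Quinn=1, Oscar=4, Laura=0
Event 10 (Quinn -1): Quinn: 1 -> 0. State: Quinn=0, Oscar=4, Laura=0
Event 11 (Laura +4): Laura: 0 -> 4. State: Quinn=0, Oscar=4, Laura=4

Oscar's final count: 4

Answer: 4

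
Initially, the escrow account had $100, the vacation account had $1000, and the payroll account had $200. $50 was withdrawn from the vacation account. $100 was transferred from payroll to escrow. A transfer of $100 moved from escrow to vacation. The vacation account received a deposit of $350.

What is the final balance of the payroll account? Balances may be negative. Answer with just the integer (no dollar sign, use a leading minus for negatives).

Answer: 100

Derivation:
Tracking account balances step by step:
Start: escrow=100, vacation=1000, payroll=200
Event 1 (withdraw 50 from vacation): vacation: 1000 - 50 = 950. Balances: escrow=100, vacation=950, payroll=200
Event 2 (transfer 100 payroll -> escrow): payroll: 200 - 100 = 100, escrow: 100 + 100 = 200. Balances: escrow=200, vacation=950, payroll=100
Event 3 (transfer 100 escrow -> vacation): escrow: 200 - 100 = 100, vacation: 950 + 100 = 1050. Balances: escrow=100, vacation=1050, payroll=100
Event 4 (deposit 350 to vacation): vacation: 1050 + 350 = 1400. Balances: escrow=100, vacation=1400, payroll=100

Final balance of payroll: 100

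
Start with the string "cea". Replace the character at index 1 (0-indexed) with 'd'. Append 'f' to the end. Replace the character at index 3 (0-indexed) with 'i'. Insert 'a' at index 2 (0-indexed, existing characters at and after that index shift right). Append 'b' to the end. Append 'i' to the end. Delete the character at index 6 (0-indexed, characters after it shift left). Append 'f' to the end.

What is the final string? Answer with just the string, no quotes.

Answer: cdaaibf

Derivation:
Applying each edit step by step:
Start: "cea"
Op 1 (replace idx 1: 'e' -> 'd'): "cea" -> "cda"
Op 2 (append 'f'): "cda" -> "cdaf"
Op 3 (replace idx 3: 'f' -> 'i'): "cdaf" -> "cdai"
Op 4 (insert 'a' at idx 2): "cdai" -> "cdaai"
Op 5 (append 'b'): "cdaai" -> "cdaaib"
Op 6 (append 'i'): "cdaaib" -> "cdaaibi"
Op 7 (delete idx 6 = 'i'): "cdaaibi" -> "cdaaib"
Op 8 (append 'f'): "cdaaib" -> "cdaaibf"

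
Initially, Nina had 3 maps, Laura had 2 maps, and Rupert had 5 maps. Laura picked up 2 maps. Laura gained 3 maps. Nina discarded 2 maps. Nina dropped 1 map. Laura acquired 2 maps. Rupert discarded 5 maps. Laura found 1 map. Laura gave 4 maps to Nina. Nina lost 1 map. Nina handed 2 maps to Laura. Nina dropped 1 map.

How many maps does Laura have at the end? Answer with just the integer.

Tracking counts step by step:
Start: Nina=3, Laura=2, Rupert=5
Event 1 (Laura +2): Laura: 2 -> 4. State: Nina=3, Laura=4, Rupert=5
Event 2 (Laura +3): Laura: 4 -> 7. State: Nina=3, Laura=7, Rupert=5
Event 3 (Nina -2): Nina: 3 -> 1. State: Nina=1, Laura=7, Rupert=5
Event 4 (Nina -1): Nina: 1 -> 0. State: Nina=0, Laura=7, Rupert=5
Event 5 (Laura +2): Laura: 7 -> 9. State: Nina=0, Laura=9, Rupert=5
Event 6 (Rupert -5): Rupert: 5 -> 0. State: Nina=0, Laura=9, Rupert=0
Event 7 (Laura +1): Laura: 9 -> 10. State: Nina=0, Laura=10, Rupert=0
Event 8 (Laura -> Nina, 4): Laura: 10 -> 6, Nina: 0 -> 4. State: Nina=4, Laura=6, Rupert=0
Event 9 (Nina -1): Nina: 4 -> 3. State: Nina=3, Laura=6, Rupert=0
Event 10 (Nina -> Laura, 2): Nina: 3 -> 1, Laura: 6 -> 8. State: Nina=1, Laura=8, Rupert=0
Event 11 (Nina -1): Nina: 1 -> 0. State: Nina=0, Laura=8, Rupert=0

Laura's final count: 8

Answer: 8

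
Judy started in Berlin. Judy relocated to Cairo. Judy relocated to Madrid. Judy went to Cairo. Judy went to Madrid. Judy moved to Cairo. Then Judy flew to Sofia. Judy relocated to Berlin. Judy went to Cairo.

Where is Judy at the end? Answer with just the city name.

Answer: Cairo

Derivation:
Tracking Judy's location:
Start: Judy is in Berlin.
After move 1: Berlin -> Cairo. Judy is in Cairo.
After move 2: Cairo -> Madrid. Judy is in Madrid.
After move 3: Madrid -> Cairo. Judy is in Cairo.
After move 4: Cairo -> Madrid. Judy is in Madrid.
After move 5: Madrid -> Cairo. Judy is in Cairo.
After move 6: Cairo -> Sofia. Judy is in Sofia.
After move 7: Sofia -> Berlin. Judy is in Berlin.
After move 8: Berlin -> Cairo. Judy is in Cairo.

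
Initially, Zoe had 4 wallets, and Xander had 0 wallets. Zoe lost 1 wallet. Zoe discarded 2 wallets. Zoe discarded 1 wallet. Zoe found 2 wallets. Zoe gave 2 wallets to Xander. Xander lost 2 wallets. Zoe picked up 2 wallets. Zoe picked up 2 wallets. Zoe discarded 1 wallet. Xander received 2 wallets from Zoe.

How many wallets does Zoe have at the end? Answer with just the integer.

Answer: 1

Derivation:
Tracking counts step by step:
Start: Zoe=4, Xander=0
Event 1 (Zoe -1): Zoe: 4 -> 3. State: Zoe=3, Xander=0
Event 2 (Zoe -2): Zoe: 3 -> 1. State: Zoe=1, Xander=0
Event 3 (Zoe -1): Zoe: 1 -> 0. State: Zoe=0, Xander=0
Event 4 (Zoe +2): Zoe: 0 -> 2. State: Zoe=2, Xander=0
Event 5 (Zoe -> Xander, 2): Zoe: 2 -> 0, Xander: 0 -> 2. State: Zoe=0, Xander=2
Event 6 (Xander -2): Xander: 2 -> 0. State: Zoe=0, Xander=0
Event 7 (Zoe +2): Zoe: 0 -> 2. State: Zoe=2, Xander=0
Event 8 (Zoe +2): Zoe: 2 -> 4. State: Zoe=4, Xander=0
Event 9 (Zoe -1): Zoe: 4 -> 3. State: Zoe=3, Xander=0
Event 10 (Zoe -> Xander, 2): Zoe: 3 -> 1, Xander: 0 -> 2. State: Zoe=1, Xander=2

Zoe's final count: 1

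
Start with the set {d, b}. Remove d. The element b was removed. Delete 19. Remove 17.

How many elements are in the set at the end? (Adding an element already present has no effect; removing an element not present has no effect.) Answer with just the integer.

Answer: 0

Derivation:
Tracking the set through each operation:
Start: {b, d}
Event 1 (remove d): removed. Set: {b}
Event 2 (remove b): removed. Set: {}
Event 3 (remove 19): not present, no change. Set: {}
Event 4 (remove 17): not present, no change. Set: {}

Final set: {} (size 0)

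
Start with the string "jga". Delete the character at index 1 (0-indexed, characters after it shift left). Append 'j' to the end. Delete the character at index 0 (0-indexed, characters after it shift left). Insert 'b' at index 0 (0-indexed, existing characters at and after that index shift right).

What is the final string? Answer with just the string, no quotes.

Applying each edit step by step:
Start: "jga"
Op 1 (delete idx 1 = 'g'): "jga" -> "ja"
Op 2 (append 'j'): "ja" -> "jaj"
Op 3 (delete idx 0 = 'j'): "jaj" -> "aj"
Op 4 (insert 'b' at idx 0): "aj" -> "baj"

Answer: baj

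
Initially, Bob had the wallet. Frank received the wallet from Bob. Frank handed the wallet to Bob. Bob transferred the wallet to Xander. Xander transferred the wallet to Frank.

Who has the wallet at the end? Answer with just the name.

Tracking the wallet through each event:
Start: Bob has the wallet.
After event 1: Frank has the wallet.
After event 2: Bob has the wallet.
After event 3: Xander has the wallet.
After event 4: Frank has the wallet.

Answer: Frank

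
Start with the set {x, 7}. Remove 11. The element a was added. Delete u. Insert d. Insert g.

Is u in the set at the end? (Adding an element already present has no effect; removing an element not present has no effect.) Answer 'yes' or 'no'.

Answer: no

Derivation:
Tracking the set through each operation:
Start: {7, x}
Event 1 (remove 11): not present, no change. Set: {7, x}
Event 2 (add a): added. Set: {7, a, x}
Event 3 (remove u): not present, no change. Set: {7, a, x}
Event 4 (add d): added. Set: {7, a, d, x}
Event 5 (add g): added. Set: {7, a, d, g, x}

Final set: {7, a, d, g, x} (size 5)
u is NOT in the final set.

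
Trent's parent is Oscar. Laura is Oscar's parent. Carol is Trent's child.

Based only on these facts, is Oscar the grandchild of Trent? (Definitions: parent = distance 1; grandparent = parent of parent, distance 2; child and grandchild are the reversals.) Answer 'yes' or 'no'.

Answer: no

Derivation:
Reconstructing the parent chain from the given facts:
  Laura -> Oscar -> Trent -> Carol
(each arrow means 'parent of the next')
Positions in the chain (0 = top):
  position of Laura: 0
  position of Oscar: 1
  position of Trent: 2
  position of Carol: 3

Oscar is at position 1, Trent is at position 2; signed distance (j - i) = 1.
'grandchild' requires j - i = -2. Actual distance is 1, so the relation does NOT hold.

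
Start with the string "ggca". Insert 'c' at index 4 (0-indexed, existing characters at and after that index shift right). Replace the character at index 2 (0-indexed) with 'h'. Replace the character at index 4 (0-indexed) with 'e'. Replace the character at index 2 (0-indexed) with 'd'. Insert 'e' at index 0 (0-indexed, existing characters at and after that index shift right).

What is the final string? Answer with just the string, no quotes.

Applying each edit step by step:
Start: "ggca"
Op 1 (insert 'c' at idx 4): "ggca" -> "ggcac"
Op 2 (replace idx 2: 'c' -> 'h'): "ggcac" -> "gghac"
Op 3 (replace idx 4: 'c' -> 'e'): "gghac" -> "gghae"
Op 4 (replace idx 2: 'h' -> 'd'): "gghae" -> "ggdae"
Op 5 (insert 'e' at idx 0): "ggdae" -> "eggdae"

Answer: eggdae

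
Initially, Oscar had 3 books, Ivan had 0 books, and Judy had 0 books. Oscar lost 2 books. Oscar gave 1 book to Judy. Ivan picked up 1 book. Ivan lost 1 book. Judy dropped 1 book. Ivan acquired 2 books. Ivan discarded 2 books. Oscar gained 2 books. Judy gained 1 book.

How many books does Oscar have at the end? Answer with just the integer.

Tracking counts step by step:
Start: Oscar=3, Ivan=0, Judy=0
Event 1 (Oscar -2): Oscar: 3 -> 1. State: Oscar=1, Ivan=0, Judy=0
Event 2 (Oscar -> Judy, 1): Oscar: 1 -> 0, Judy: 0 -> 1. State: Oscar=0, Ivan=0, Judy=1
Event 3 (Ivan +1): Ivan: 0 -> 1. State: Oscar=0, Ivan=1, Judy=1
Event 4 (Ivan -1): Ivan: 1 -> 0. State: Oscar=0, Ivan=0, Judy=1
Event 5 (Judy -1): Judy: 1 -> 0. State: Oscar=0, Ivan=0, Judy=0
Event 6 (Ivan +2): Ivan: 0 -> 2. State: Oscar=0, Ivan=2, Judy=0
Event 7 (Ivan -2): Ivan: 2 -> 0. State: Oscar=0, Ivan=0, Judy=0
Event 8 (Oscar +2): Oscar: 0 -> 2. State: Oscar=2, Ivan=0, Judy=0
Event 9 (Judy +1): Judy: 0 -> 1. State: Oscar=2, Ivan=0, Judy=1

Oscar's final count: 2

Answer: 2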